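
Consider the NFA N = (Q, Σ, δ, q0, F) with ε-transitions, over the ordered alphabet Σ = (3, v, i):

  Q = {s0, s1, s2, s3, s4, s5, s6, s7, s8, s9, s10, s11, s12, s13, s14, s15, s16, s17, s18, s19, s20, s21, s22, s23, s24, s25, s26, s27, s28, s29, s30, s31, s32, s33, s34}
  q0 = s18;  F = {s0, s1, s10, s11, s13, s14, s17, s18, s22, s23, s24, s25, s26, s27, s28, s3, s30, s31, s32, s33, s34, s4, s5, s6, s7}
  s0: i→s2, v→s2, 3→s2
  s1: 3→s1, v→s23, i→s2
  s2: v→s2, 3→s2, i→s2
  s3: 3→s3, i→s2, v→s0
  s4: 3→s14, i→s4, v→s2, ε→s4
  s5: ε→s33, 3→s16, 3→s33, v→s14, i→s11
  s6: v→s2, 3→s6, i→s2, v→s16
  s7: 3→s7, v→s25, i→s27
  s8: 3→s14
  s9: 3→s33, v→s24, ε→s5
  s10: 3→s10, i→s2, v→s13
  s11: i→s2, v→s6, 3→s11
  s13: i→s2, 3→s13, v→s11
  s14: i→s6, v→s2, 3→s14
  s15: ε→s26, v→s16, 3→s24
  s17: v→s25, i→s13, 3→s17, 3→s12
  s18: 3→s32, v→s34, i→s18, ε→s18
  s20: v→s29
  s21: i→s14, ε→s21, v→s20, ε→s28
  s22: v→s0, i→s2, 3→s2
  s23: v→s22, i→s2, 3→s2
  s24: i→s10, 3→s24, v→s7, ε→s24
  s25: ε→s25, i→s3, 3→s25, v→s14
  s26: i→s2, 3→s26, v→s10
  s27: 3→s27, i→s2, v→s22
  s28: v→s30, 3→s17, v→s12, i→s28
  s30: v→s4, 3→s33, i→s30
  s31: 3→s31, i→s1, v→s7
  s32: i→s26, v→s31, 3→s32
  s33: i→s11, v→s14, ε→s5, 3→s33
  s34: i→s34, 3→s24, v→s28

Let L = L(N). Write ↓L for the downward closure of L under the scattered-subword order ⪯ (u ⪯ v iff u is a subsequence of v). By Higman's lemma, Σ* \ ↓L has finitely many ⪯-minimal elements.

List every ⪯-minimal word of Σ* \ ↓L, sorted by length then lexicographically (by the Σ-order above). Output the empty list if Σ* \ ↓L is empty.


min(Σ*\↓L) = [3ii, 3viv3, vvvvv].

|Q|=35, |F|=25, |δ|=100 (10 ε).
min D↑ (25 st, q0=0, F={10}): 0:3→1,v→2,i→0 1:3→1,v→3,i→4 2:3→5,v→6,i→2 3:3→3,v→7,i→8 4:3→4,v→9,i→10 5:3→5,v→7,i→9 6:3→11,v→12,i→6 7:3→7,v→13,i→14 8:3→8,v→15,i→10 9:3→9,v→16,i→10 10:3→10,v→10,i→10 11:3→11,v→13,i→16 12:3→17,v→18,i→12 13:3→13,v→19,i→20 14:3→14,v→21,i→10 15:3→10,v→21,i→10 16:3→16,v→22,i→10 17:3→17,v→19,i→22 18:3→19,v→10,i→18 19:3→19,v→10,i→23 20:3→20,v→24,i→10 21:3→10,v→24,i→10 22:3→22,v→23,i→10 23:3→23,v→10,i→10 24:3→10,v→10,i→10 (ε-aug+det+¬).
'3ii': N↓-sim [28, 23, 13, 1] end={s2} — reject; 3/3 del acc.
'3viv3': N↓-sim [28, 23, 16, 9, 5, 1] end={s2} rej; 5/5 single-dels accept.
'vvvvv': N↓-sim [28, 25, 20, 14, 6, 2] end={s16,s2} — reject; 5/5 del acc.
3 minimals (antichain).


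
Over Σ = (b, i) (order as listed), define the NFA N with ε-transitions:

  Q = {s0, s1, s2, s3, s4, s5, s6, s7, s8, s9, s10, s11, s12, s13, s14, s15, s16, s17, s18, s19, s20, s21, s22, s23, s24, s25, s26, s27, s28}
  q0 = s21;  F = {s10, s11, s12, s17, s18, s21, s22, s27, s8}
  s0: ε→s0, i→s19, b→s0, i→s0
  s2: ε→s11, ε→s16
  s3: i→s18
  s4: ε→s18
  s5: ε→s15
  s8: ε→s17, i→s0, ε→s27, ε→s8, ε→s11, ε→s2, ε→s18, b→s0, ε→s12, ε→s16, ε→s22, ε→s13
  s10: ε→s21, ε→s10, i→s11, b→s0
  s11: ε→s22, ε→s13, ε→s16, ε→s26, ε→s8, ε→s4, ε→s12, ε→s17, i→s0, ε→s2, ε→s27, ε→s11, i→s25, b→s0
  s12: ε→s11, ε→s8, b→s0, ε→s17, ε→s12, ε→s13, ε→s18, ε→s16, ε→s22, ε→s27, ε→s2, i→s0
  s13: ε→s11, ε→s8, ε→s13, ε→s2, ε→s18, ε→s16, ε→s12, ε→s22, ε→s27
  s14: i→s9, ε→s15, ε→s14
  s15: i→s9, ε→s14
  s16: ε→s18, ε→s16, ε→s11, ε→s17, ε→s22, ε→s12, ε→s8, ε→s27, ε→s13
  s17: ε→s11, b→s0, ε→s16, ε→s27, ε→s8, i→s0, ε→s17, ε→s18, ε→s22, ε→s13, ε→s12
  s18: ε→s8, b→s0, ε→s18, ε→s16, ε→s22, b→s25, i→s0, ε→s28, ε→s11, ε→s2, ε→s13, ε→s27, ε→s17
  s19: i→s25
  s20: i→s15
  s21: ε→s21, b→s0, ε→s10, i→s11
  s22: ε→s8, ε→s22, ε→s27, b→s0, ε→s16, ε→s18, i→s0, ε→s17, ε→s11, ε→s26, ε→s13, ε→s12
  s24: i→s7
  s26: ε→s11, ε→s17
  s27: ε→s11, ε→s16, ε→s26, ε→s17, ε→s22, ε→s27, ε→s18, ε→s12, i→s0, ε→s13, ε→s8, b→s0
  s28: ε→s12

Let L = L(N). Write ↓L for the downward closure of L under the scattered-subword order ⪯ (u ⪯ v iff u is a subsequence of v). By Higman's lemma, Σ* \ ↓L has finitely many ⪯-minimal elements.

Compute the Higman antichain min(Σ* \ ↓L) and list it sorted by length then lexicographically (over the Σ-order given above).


Antichain: [b, ii].

|Q|=29, |F|=9, |δ|=132 (103 ε).
min D↑ (3 st, q0=0, F={1}): 0:b→1,i→2 1:b→1,i→1 2:b→1,i→1 (ε-aug+det+¬).
'b': |S_i|=[18, 3] end={s0,s19,s25} ∉↓L; 1/1 single-dels accept.
'ii': |S_i|=[18, 16, 3] end={s0,s19,s25} — reject; 2/2 del acc.
2 minimals (antichain).


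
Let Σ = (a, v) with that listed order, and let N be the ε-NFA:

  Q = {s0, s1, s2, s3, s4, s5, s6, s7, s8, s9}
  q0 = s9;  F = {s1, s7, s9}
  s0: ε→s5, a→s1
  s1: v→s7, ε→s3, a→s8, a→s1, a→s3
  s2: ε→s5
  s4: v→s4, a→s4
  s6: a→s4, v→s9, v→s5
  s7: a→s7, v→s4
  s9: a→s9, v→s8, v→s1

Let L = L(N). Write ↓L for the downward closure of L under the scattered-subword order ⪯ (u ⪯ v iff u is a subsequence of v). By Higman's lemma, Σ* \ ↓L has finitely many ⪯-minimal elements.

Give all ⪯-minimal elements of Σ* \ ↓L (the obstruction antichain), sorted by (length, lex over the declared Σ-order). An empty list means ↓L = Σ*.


Antichain: [vvv].

|Q|=10, |F|=3, |δ|=18 (3 ε).
min D↑ (4 st, q0=0, F={3}): 0:a→0,v→1 1:a→1,v→2 2:a→2,v→3 3:a→3,v→3 (ε-aug+det+¬).
'vvv': N↓-sim [6, 5, 2, 1] end={s4} ∉↓L; 3/3 deletions ∈↓L.
1 minimals (antichain).


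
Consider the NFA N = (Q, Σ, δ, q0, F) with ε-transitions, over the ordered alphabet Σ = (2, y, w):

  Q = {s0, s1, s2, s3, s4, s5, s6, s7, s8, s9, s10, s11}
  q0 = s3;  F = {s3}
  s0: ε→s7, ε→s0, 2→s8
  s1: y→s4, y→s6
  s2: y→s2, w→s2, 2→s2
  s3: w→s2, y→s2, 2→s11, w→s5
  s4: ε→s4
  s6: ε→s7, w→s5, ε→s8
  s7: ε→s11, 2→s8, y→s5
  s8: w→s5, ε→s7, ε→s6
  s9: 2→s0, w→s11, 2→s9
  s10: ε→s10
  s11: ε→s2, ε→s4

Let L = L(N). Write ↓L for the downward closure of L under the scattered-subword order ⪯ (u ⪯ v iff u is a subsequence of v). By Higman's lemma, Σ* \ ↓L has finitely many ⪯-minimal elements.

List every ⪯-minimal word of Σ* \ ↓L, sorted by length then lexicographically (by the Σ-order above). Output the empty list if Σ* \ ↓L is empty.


|Q|=12, |F|=1, |δ|=28 (11 ε).
min D↑ (2 st, q0=0, F={1}): 0:2→1,y→1,w→1 1:2→1,y→1,w→1.
'2': run [5, 3] end={s11,s2,s4} rej; 1/1 del acc.
'y': run [5, 1] end={s2} rej; 1/1 single-dels accept.
'w': |S_i|=[5, 2] end={s2,s5} — reject; 1/1 single-dels accept.
3 minimals (antichain).

Antichain: [2, y, w].


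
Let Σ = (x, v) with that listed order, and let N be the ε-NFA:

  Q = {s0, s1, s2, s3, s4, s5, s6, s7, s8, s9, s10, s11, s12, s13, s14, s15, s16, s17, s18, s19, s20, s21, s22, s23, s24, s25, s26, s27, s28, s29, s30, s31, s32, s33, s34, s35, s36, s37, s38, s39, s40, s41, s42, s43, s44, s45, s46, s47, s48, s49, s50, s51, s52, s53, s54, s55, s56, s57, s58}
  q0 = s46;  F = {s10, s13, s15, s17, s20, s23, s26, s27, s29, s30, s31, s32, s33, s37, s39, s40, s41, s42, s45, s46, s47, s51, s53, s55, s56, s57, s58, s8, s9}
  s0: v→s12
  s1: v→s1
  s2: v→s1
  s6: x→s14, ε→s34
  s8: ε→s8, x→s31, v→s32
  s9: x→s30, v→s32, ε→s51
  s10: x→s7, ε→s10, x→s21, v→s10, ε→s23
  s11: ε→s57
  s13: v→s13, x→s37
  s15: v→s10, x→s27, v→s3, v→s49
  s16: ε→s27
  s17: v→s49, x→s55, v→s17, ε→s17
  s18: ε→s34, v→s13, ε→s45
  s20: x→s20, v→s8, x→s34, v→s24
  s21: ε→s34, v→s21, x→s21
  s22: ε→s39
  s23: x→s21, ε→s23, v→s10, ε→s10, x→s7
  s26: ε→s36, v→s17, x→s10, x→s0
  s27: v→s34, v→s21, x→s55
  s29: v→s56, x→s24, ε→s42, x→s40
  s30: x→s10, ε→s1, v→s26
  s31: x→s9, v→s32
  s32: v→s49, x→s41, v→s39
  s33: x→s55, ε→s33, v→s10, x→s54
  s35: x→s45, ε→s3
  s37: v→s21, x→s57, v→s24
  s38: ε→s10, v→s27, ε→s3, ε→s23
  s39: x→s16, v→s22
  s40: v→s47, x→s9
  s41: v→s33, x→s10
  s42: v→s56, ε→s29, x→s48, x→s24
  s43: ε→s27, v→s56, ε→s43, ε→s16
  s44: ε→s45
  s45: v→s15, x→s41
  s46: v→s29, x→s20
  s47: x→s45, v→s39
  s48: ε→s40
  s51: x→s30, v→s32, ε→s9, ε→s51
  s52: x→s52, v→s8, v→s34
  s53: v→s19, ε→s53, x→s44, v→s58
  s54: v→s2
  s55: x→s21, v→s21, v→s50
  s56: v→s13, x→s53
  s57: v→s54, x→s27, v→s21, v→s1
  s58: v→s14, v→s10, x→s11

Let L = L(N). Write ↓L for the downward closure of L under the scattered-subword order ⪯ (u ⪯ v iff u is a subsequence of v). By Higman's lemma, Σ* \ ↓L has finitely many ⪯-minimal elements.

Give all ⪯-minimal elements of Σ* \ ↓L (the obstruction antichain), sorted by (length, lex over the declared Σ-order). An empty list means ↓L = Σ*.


Antichain: [vvvxv, xvvxxx, vxxxxx, vvxvvx].

|Q|=59, |F|=29, |δ|=122 (31 ε).
min D↑ (27 st, q0=0, F={24}): 0:x→1,v→2 1:x→1,v→3 2:x→4,v→5 3:x→6,v→7 4:x→8,v→9 5:x→10,v→11 6:x→8,v→7 7:x→12,v→13 8:x→14,v→7 9:x→15,v→13 10:x→15,v→16 11:x→17,v→11 12:x→18,v→19 13:x→20,v→13 14:x→18,v→21 15:x→12,v→22 16:x→23,v→18 17:x→23,v→24 18:x→24,v→18 19:x→25,v→18 20:x→25,v→24 21:x→18,v→26 22:x→20,v→18 23:x→20,v→24 24:x→24,v→24 25:x→24,v→24 26:x→25,v→26.
'vvvxv': |S_i|=[49, 47, 38, 28, 14, 7] end={s1,s2,s21,s24,s34,s50,s54} ∉↓L; 5/5 deletions ∈↓L.
'xvvxxx': run [49, 44, 38, 26, 16, 10, 3] end={s21,s34,s7} — reject; 6/6 deletions ∈↓L.
'vxxxxx': |S_i|=[49, 47, 42, 32, 21, 12, 3] end={s21,s34,s7} — reject; 6/6 single-dels accept.
'vvxvvx': |S_i|=[49, 47, 38, 29, 22, 12, 3] end={s21,s34,s7} — reject; 6/6 single-dels accept.
4 obstructions.


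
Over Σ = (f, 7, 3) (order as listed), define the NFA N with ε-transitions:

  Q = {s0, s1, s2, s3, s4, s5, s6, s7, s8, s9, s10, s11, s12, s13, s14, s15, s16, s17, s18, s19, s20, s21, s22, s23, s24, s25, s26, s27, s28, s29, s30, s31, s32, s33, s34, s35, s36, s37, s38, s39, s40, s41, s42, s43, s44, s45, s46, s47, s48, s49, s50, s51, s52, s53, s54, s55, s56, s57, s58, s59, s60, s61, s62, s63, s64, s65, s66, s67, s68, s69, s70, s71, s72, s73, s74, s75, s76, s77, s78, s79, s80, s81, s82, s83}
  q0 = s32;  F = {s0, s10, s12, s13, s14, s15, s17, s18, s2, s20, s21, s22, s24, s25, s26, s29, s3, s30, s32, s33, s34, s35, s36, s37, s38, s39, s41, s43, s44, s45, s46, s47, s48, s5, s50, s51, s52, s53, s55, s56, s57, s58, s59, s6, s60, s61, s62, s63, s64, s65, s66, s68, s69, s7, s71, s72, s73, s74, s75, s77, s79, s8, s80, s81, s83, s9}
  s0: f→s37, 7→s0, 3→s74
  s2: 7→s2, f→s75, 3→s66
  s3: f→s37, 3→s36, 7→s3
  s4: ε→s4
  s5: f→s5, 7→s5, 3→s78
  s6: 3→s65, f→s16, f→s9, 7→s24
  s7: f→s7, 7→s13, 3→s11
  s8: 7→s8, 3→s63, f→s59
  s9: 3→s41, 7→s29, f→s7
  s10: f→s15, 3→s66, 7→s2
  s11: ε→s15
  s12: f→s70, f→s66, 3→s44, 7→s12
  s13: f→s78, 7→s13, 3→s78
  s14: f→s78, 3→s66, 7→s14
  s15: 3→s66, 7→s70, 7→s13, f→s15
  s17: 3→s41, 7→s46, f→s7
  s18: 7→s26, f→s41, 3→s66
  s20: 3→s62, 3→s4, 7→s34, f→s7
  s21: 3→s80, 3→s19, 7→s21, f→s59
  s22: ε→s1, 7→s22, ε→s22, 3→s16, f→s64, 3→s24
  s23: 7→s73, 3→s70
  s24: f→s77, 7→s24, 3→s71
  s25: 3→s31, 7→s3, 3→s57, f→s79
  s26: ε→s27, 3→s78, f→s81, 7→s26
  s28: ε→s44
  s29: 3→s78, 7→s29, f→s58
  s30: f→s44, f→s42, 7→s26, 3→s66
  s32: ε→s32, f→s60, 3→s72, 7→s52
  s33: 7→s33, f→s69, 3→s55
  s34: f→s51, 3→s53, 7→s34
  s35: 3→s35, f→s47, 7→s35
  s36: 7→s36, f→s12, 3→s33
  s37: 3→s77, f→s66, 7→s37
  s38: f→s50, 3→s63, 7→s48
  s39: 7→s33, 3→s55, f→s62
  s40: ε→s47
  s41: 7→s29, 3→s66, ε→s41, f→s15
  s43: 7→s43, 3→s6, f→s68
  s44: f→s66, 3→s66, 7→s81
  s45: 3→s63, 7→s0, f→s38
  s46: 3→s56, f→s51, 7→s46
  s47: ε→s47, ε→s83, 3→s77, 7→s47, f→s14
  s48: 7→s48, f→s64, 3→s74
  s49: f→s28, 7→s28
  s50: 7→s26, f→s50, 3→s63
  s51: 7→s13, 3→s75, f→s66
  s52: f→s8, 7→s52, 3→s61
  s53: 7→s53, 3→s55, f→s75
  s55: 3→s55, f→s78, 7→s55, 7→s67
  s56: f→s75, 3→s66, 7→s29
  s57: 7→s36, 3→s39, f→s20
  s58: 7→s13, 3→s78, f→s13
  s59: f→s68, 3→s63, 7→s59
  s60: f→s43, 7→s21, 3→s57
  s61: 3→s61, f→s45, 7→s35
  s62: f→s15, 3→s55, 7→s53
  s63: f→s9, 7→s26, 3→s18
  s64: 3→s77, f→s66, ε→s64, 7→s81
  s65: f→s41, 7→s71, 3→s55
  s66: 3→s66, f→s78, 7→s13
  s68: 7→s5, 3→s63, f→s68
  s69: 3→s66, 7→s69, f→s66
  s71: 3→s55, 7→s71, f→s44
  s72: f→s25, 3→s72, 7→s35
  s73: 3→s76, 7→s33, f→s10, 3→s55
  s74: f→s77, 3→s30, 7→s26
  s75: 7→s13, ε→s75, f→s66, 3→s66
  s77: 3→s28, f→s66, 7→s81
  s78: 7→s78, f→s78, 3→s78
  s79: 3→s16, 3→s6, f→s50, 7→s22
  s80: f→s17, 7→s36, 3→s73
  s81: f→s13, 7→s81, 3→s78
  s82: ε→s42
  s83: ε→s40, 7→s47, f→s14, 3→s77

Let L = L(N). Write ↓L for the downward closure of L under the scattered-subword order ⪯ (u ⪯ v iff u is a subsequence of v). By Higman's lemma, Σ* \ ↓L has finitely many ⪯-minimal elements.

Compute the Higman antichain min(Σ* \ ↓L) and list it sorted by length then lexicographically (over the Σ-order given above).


|Q|=84, |F|=66, |δ|=231 (15 ε).
min D↑ (66 st, q0=0, F={44}): 0:f→1,7→2,3→3 1:f→4,7→5,3→6 2:f→7,7→2,3→8 3:f→9,7→10,3→3 4:f→11,7→4,3→12 5:f→13,7→5,3→14 6:f→15,7→16,3→17 7:f→13,7→7,3→18 8:f→19,7→10,3→8 9:f→20,7→21,3→6 10:f→22,7→10,3→10 11:f→11,7→23,3→18 12:f→24,7→25,3→26 13:f→11,7→13,3→18 14:f→27,7→16,3→28 15:f→29,7→30,3→31 16:f→32,7→16,3→33 17:f→31,7→33,3→34 18:f→24,7→35,3→36 19:f→37,7→38,3→18 20:f→39,7→40,3→12 21:f→41,7→21,3→16 22:f→42,7→22,3→43 23:f→23,7→23,3→44 24:f→29,7→45,3→46 25:f→43,7→25,3→47 26:f→46,7→47,3→34 27:f→29,7→48,3→46 28:f→49,7→33,3→34 29:f→29,7→50,3→51 30:f→52,7→30,3→53 31:f→51,7→53,3→34 32:f→54,7→32,3→55 33:f→56,7→33,3→34 34:f→44,7→34,3→34 35:f→57,7→35,3→44 36:f→46,7→35,3→54 37:f→39,7→58,3→18 38:f→41,7→38,3→59 39:f→39,7→35,3→18 40:f→60,7→40,3→25 41:f→54,7→41,3→43 42:f→44,7→42,3→54 43:f→54,7→57,3→55 44:f→44,7→44,3→44 45:f→61,7→45,3→44 46:f→51,7→45,3→54 47:f→55,7→47,3→34 48:f→52,7→48,3→62 49:f→51,7→63,3→54 50:f→44,7→50,3→44 51:f→51,7→50,3→54 52:f→54,7→50,3→64 53:f→64,7→53,3→34 54:f→44,7→50,3→54 55:f→54,7→57,3→54 56:f→54,7→56,3→54 57:f→50,7→57,3→44 58:f→60,7→58,3→59 59:f→43,7→35,3→65 60:f→54,7→57,3→43 61:f→50,7→50,3→44 62:f→64,7→45,3→54 63:f→64,7→63,3→54 64:f→54,7→50,3→54 65:f→55,7→35,3→54 [Hopcroft].
'fff73': run [80, 75, 56, 27, 9, 1] end={s78} — reject; 5/5 del acc.
'f333f': run [80, 75, 52, 33, 6, 1] end={s78} — reject; 5/5 del acc.
'7f373': N↓-sim [80, 69, 47, 24, 8, 1] end={s78} rej; 5/5 single-dels accept.
'37fff': |S_i|=[80, 71, 43, 20, 5, 1] end={s78} ∉↓L; 5/5 single-dels accept.
'f3ff7f': N↓-sim [80, 75, 52, 33, 10, 3, 1] end={s78} ∉↓L; 6/6 del acc.
5 words, ⪯-incomp.

A = [fff73, f333f, 7f373, 37fff, f3ff7f].


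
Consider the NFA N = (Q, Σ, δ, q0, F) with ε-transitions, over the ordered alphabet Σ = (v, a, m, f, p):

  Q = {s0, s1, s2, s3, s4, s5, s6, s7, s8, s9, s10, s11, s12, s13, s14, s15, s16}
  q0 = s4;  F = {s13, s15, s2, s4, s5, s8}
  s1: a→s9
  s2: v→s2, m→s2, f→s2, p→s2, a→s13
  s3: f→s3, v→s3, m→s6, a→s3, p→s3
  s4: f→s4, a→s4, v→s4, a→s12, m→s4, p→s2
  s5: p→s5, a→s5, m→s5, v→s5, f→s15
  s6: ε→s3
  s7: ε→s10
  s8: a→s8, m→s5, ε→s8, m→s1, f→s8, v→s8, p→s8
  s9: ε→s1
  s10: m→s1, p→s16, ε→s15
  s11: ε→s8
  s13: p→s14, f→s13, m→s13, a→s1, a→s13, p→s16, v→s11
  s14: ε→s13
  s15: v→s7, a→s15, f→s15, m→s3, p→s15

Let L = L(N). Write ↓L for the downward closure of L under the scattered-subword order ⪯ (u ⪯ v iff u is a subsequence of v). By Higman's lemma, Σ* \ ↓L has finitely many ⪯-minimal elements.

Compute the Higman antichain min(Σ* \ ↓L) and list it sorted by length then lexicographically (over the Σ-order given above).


min(Σ*\↓L) = [pavmfm].

|Q|=17, |F|=6, |δ|=49 (7 ε).
min D↑ (7 st, q0=0, F={6}): 0:v→0,a→0,m→0,f→0,p→1 1:v→1,a→2,m→1,f→1,p→1 2:v→3,a→2,m→2,f→2,p→2 3:v→3,a→3,m→4,f→3,p→3 4:v→4,a→4,m→4,f→5,p→4 5:v→5,a→5,m→6,f→5,p→5 6:v→6,a→6,m→6,f→6,p→6.
'pavmfm': run [16, 14, 13, 11, 9, 8, 4] end={s1,s3,s6,s9} rej; 6/6 single-dels accept.
1 words, ⪯-incomp.


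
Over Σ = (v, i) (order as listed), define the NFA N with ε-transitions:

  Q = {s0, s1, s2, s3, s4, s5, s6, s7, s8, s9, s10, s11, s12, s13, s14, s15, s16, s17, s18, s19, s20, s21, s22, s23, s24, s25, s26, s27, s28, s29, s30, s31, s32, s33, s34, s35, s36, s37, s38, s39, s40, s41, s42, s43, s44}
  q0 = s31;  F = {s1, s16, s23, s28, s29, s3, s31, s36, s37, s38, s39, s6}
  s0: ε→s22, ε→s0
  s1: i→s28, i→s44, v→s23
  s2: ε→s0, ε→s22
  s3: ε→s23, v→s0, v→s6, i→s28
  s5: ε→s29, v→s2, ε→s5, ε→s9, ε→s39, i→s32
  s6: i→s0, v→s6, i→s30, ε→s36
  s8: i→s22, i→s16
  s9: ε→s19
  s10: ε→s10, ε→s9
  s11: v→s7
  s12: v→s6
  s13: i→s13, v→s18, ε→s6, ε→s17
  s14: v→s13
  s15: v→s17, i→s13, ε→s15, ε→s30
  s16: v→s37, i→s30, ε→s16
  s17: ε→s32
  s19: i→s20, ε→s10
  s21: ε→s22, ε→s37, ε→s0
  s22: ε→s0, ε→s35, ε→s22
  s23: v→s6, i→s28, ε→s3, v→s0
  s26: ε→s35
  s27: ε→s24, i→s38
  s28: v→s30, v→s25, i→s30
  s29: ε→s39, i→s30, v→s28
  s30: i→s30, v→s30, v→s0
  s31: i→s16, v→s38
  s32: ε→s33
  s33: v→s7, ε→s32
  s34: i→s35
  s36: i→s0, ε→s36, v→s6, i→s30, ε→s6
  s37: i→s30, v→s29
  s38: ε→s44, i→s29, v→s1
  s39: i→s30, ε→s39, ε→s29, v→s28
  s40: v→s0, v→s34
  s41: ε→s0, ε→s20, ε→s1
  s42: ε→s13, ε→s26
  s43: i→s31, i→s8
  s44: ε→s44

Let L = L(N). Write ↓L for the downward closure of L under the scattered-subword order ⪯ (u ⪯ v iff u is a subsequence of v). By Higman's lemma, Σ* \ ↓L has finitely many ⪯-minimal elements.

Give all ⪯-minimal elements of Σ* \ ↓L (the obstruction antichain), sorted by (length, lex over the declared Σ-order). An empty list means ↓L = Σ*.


|Q|=45, |F|=12, |δ|=95 (43 ε).
min D↑ (10 st, q0=0, F={6}): 0:v→1,i→2 1:v→3,i→4 2:v→5,i→6 3:v→7,i→8 4:v→8,i→6 5:v→4,i→6 6:v→6,i→6 7:v→9,i→8 8:v→6,i→6 9:v→9,i→6 (ε-aug+det+¬).
'ii': N↓-sim [18, 11, 4] end={s0,s22,s30,s35} — reject; 2/2 single-dels accept.
'vviv': |S_i|=[18, 16, 14, 7, 5] end={s0,s22,s25,s30,s35} ∉↓L; 4/4 deletions ∈↓L.
'vivv': N↓-sim [18, 16, 9, 6, 5] end={s0,s22,s25,s30,s35} rej; 4/4 single-dels accept.
'vvvvi': N↓-sim [18, 16, 14, 10, 7, 4] end={s0,s22,s30,s35} rej; 5/5 del acc.
'ivvvv': |S_i|=[18, 11, 9, 8, 6, 5] end={s0,s22,s25,s30,s35} — reject; 5/5 del acc.
5 minimals (antichain).

A = [ii, vviv, vivv, vvvvi, ivvvv].


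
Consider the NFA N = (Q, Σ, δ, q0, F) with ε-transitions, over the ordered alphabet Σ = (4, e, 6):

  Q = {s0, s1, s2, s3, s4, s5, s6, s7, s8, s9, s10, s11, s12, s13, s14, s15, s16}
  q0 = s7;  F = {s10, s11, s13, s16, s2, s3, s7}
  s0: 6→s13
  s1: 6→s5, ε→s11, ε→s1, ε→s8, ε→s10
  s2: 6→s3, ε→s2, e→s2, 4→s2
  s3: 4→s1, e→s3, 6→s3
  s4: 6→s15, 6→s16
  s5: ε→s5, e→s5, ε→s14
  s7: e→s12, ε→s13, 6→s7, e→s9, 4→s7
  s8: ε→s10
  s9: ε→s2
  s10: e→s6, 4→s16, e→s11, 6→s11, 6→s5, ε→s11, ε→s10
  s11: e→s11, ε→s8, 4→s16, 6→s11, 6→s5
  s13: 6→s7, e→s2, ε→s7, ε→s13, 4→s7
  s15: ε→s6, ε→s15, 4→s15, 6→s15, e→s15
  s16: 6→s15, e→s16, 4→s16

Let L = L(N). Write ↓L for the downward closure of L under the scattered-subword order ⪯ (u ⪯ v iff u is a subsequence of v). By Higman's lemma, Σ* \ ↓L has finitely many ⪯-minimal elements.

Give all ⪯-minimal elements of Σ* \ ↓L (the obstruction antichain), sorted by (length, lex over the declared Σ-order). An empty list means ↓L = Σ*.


A = [e6446].

|Q|=17, |F|=7, |δ|=50 (17 ε).
min D↑ (6 st, q0=0, F={5}): 0:4→0,e→1,6→0 1:4→1,e→1,6→2 2:4→3,e→2,6→2 3:4→4,e→3,6→3 4:4→4,e→4,6→5 5:4→5,e→5,6→5.
'e6446': N↓-sim [15, 13, 10, 9, 3, 2] end={s15,s6} rej; 5/5 del acc.
1 words, ⪯-incomp.


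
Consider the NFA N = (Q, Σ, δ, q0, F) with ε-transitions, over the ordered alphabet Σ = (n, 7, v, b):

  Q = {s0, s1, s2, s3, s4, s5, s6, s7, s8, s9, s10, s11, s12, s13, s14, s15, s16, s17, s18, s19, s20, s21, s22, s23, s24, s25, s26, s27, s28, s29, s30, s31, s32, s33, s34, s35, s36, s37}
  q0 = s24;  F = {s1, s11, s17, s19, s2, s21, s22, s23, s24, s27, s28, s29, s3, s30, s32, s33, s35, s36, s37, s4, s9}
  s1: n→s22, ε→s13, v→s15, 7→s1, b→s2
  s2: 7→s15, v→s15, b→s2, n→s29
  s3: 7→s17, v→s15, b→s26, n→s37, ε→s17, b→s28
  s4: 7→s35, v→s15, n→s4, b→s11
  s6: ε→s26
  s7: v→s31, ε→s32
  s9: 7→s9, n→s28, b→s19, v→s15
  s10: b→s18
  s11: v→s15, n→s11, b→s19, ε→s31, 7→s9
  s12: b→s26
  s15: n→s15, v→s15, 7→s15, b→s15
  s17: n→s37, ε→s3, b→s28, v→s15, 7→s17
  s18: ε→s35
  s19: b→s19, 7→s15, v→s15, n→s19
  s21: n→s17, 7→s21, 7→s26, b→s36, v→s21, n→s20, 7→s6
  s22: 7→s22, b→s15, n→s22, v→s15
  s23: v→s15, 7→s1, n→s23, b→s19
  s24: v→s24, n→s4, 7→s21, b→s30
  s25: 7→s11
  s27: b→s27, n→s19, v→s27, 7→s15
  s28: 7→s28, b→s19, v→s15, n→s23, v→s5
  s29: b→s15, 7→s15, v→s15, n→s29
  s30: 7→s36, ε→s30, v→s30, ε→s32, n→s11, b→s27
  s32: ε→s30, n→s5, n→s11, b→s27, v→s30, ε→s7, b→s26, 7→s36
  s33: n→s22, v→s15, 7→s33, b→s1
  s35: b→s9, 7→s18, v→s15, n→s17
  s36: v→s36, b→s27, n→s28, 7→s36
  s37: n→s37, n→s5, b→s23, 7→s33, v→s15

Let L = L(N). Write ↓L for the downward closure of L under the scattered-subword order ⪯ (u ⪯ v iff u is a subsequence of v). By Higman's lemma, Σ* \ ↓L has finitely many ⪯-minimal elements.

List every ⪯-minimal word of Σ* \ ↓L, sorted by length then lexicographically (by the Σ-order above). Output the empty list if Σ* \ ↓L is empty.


min(Σ*\↓L) = [nv, bb7, 7nn7nb].

|Q|=38, |F|=21, |δ|=111 (11 ε).
min D↑ (20 st, q0=0, F={5}): 0:n→1,7→2,v→0,b→3 1:n→1,7→4,v→5,b→6 2:n→7,7→2,v→2,b→8 3:n→6,7→8,v→3,b→9 4:n→7,7→4,v→5,b→10 5:n→5,7→5,v→5,b→5 6:n→6,7→10,v→5,b→11 7:n→12,7→7,v→5,b→13 8:n→13,7→8,v→8,b→9 9:n→11,7→5,v→9,b→9 10:n→13,7→10,v→5,b→11 11:n→11,7→5,v→5,b→11 12:n→12,7→14,v→5,b→15 13:n→15,7→13,v→5,b→11 14:n→16,7→14,v→5,b→17 15:n→15,7→17,v→5,b→11 16:n→16,7→16,v→5,b→5 17:n→16,7→17,v→5,b→18 18:n→19,7→5,v→5,b→18 19:n→19,7→5,v→5,b→5 (ε-aug+det+¬).
'nv': run [30, 22, 2] end={s15,s5} — reject; 2/2 deletions ∈↓L.
'bb7': N↓-sim [30, 19, 6, 1] end={s15} ∉↓L; 3/3 single-dels accept.
'7nn7nb': N↓-sim [30, 23, 16, 11, 7, 3, 1] end={s15} — reject; 6/6 del acc.
3 words, ⪯-incomp.


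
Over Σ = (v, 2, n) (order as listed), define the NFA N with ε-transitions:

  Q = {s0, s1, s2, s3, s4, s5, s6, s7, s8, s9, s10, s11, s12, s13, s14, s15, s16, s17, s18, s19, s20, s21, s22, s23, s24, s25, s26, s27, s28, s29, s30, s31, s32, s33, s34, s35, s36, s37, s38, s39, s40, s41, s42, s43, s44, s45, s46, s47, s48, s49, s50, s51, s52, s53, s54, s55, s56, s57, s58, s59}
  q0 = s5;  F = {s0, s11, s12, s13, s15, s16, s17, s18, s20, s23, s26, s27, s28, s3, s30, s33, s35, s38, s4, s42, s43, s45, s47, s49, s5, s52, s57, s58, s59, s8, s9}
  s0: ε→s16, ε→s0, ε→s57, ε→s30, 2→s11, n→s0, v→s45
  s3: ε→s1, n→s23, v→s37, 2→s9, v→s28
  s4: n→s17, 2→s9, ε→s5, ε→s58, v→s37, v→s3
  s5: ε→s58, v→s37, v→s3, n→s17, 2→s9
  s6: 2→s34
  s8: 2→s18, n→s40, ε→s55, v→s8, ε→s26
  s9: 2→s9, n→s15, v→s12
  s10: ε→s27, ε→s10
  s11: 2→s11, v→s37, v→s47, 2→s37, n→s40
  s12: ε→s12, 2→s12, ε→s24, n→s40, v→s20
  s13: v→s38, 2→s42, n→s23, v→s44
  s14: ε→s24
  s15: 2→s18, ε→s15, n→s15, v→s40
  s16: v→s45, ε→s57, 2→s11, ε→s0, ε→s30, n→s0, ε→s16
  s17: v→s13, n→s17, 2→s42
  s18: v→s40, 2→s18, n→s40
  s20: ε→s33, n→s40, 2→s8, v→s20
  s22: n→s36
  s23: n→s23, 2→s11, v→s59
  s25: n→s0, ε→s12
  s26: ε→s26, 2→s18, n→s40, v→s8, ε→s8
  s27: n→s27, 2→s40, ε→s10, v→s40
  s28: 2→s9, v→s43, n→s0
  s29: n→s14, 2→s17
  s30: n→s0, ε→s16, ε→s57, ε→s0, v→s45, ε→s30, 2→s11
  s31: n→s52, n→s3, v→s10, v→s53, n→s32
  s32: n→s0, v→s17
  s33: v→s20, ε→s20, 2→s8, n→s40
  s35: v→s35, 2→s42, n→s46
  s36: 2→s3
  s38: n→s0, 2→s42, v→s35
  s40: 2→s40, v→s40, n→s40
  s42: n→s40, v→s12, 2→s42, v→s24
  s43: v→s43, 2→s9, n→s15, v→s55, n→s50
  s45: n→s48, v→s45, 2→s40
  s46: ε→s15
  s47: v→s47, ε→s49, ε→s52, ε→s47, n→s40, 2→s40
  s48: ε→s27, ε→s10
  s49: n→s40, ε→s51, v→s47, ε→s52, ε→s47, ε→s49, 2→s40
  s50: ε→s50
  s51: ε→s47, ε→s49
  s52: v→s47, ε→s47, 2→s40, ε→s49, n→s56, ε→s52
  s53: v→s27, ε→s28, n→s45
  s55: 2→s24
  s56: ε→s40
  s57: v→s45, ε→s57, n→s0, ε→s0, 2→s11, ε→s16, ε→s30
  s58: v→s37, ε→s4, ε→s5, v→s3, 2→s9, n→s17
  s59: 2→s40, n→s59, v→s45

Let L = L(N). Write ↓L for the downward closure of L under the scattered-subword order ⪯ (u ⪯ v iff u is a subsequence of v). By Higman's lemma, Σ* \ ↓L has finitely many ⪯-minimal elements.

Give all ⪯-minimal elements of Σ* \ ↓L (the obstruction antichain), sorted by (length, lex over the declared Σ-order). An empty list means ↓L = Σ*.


|Q|=60, |F|=31, |δ|=176 (54 ε).
min D↑ (23 st, q0=0, F={15}): 0:v→1,2→2,n→3 1:v→4,2→2,n→5 2:v→6,2→2,n→7 3:v→8,2→9,n→3 4:v→10,2→2,n→11 5:v→12,2→13,n→5 6:v→14,2→6,n→15 7:v→15,2→16,n→7 8:v→17,2→9,n→5 9:v→6,2→9,n→15 10:v→10,2→2,n→7 11:v→18,2→13,n→11 12:v→18,2→15,n→12 13:v→19,2→13,n→15 14:v→14,2→20,n→15 15:v→15,2→15,n→15 16:v→15,2→16,n→15 17:v→21,2→9,n→11 18:v→18,2→15,n→22 19:v→19,2→15,n→15 20:v→20,2→16,n→15 21:v→21,2→9,n→7 22:v→15,2→15,n→22 [Hopcroft].
'2vn': |S_i|=[43, 19, 15, 2] end={s40,s56} rej; 3/3 single-dels accept.
'2nv': |S_i|=[43, 19, 4, 1] end={s40} — reject; 3/3 deletions ∈↓L.
'n2n': |S_i|=[43, 35, 17, 2] end={s40,s56} — reject; 3/3 del acc.
'vnv2': |S_i|=[43, 39, 22, 12, 1] end={s40} ∉↓L; 4/4 del acc.
'vvvnv': run [43, 39, 35, 26, 9, 1] end={s40} — reject; 5/5 deletions ∈↓L.
'2vv22v': run [43, 19, 15, 13, 6, 3, 1] end={s40} ∉↓L; 6/6 deletions ∈↓L.
6 words, ⪯-incomp.

Antichain: [2vn, 2nv, n2n, vnv2, vvvnv, 2vv22v].


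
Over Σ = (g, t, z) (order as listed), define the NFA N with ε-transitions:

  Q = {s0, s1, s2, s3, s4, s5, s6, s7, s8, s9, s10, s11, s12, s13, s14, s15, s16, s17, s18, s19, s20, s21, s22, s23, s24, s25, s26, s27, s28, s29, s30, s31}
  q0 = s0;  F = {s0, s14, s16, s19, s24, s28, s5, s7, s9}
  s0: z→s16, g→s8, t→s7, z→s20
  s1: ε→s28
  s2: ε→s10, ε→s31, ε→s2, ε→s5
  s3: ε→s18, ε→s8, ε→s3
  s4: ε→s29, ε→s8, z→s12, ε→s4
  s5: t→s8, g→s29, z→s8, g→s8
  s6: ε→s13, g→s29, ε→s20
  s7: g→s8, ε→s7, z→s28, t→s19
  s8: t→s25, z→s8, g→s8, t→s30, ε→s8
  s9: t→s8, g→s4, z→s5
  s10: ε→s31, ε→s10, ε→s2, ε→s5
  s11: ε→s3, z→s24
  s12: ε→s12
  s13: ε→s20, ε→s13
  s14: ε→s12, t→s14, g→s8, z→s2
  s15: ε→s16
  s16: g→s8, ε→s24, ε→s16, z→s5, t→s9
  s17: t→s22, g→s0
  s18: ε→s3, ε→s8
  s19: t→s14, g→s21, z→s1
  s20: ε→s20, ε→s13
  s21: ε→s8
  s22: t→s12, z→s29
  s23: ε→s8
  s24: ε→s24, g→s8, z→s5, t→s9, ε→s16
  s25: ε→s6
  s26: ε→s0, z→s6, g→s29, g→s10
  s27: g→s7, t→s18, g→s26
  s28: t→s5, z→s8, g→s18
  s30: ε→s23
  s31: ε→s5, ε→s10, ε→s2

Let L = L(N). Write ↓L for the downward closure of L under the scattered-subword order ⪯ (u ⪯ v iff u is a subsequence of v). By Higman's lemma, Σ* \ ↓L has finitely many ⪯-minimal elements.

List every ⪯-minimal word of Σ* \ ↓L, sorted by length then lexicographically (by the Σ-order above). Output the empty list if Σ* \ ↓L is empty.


|Q|=32, |F|=9, |δ|=87 (41 ε).
min D↑ (9 st, q0=0, F={1}): 0:g→1,t→2,z→3 1:g→1,t→1,z→1 2:g→1,t→4,z→5 3:g→1,t→6,z→7 4:g→1,t→8,z→5 5:g→1,t→7,z→1 6:g→1,t→1,z→7 7:g→1,t→1,z→1 8:g→1,t→8,z→7.
'g': |S_i|=[26, 13] end={s12,s13,s18,s20,s21,s23,s25,s29,s3,s30,s4,s6,…} rej; 1/1 deletions ∈↓L.
'tzz': N↓-sim [26, 23, 17, 8] end={s13,s20,s23,s25,s29,s30,s6,s8} — reject; 3/3 del acc.
'ztt': |S_i|=[26, 21, 12, 8] end={s13,s20,s23,s25,s29,s30,s6,s8} ∉↓L; 3/3 deletions ∈↓L.
'zzt': |S_i|=[26, 21, 10, 8] end={s13,s20,s23,s25,s29,s30,s6,s8} rej; 3/3 del acc.
'zzz': run [26, 21, 10, 8] end={s13,s20,s23,s25,s29,s30,s6,s8} rej; 3/3 deletions ∈↓L.
'tttzt': N↓-sim [26, 23, 20, 14, 12, 8] end={s13,s20,s23,s25,s29,s30,s6,s8} — reject; 5/5 single-dels accept.
6 words, ⪯-incomp.

A = [g, tzz, ztt, zzt, zzz, tttzt].


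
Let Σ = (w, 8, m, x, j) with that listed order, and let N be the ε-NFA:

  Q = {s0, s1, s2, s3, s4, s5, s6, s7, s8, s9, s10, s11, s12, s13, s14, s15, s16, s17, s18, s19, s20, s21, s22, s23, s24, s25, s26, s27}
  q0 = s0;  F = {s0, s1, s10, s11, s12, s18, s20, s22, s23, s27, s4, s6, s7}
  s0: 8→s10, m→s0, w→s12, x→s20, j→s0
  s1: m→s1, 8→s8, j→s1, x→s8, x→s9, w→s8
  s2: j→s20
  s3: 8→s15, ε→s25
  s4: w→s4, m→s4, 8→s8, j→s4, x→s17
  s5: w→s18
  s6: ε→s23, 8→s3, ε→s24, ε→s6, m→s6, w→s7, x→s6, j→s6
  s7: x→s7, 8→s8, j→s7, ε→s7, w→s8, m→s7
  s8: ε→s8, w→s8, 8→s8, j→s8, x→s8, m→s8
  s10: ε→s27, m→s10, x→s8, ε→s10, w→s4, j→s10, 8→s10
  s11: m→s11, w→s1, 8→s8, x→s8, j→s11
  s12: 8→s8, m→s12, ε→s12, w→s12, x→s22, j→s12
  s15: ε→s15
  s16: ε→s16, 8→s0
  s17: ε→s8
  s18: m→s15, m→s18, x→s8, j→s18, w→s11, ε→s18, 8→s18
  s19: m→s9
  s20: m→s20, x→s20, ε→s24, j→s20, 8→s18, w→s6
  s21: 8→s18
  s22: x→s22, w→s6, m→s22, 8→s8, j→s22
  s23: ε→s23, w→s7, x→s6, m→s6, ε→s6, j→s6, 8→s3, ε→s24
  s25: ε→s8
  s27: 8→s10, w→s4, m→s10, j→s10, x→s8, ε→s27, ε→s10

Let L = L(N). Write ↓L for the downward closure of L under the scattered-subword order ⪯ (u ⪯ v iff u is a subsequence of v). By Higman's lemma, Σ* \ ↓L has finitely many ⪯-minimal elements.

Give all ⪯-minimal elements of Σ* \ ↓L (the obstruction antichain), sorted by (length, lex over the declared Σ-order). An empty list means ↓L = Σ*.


A = [w8, 8x, xwww].

|Q|=28, |F|=13, |δ|=98 (20 ε).
min D↑ (12 st, q0=0, F={4}): 0:w→1,8→2,m→0,x→3,j→0 1:w→1,8→4,m→1,x→5,j→1 2:w→6,8→2,m→2,x→4,j→2 3:w→7,8→8,m→3,x→3,j→3 4:w→4,8→4,m→4,x→4,j→4 5:w→7,8→4,m→5,x→5,j→5 6:w→6,8→4,m→6,x→4,j→6 7:w→9,8→4,m→7,x→7,j→7 8:w→10,8→8,m→8,x→4,j→8 9:w→4,8→4,m→9,x→9,j→9 10:w→11,8→4,m→10,x→4,j→10 11:w→4,8→4,m→11,x→4,j→11 [Hopcroft].
'w8': N↓-sim [20, 15, 4] end={s15,s25,s3,s8} ∉↓L; 2/2 del acc.
'8x': |S_i|=[20, 12, 3] end={s17,s8,s9} — reject; 2/2 del acc.
'xwww': |S_i|=[20, 15, 11, 4, 1] end={s8} — reject; 4/4 del acc.
3 obstructions.


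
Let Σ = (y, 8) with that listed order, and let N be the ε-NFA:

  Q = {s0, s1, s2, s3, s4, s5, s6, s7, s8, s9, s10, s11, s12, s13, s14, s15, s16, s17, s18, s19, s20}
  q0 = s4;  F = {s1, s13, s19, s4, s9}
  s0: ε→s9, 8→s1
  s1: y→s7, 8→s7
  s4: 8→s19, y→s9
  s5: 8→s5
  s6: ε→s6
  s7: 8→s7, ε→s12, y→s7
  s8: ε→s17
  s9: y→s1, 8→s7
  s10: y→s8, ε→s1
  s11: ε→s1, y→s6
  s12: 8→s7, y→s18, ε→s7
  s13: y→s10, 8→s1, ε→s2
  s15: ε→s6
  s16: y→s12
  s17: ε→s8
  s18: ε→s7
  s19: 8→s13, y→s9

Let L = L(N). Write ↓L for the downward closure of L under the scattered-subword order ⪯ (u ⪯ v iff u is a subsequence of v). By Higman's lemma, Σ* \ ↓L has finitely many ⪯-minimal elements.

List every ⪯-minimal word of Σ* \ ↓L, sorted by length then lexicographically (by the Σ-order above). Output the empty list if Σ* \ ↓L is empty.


|Q|=21, |F|=5, |δ|=30 (11 ε).
min D↑ (6 st, q0=0, F={4}): 0:y→1,8→2 1:y→3,8→4 2:y→1,8→5 3:y→4,8→4 4:y→4,8→4 5:y→3,8→3 (ε-aug+det+¬).
'y8': |S_i|=[12, 8, 3] end={s12,s18,s7} — reject; 2/2 del acc.
'yyy': run [12, 8, 6, 3] end={s12,s18,s7} ∉↓L; 3/3 single-dels accept.
'88yy': N↓-sim [12, 11, 9, 7, 5] end={s12,s17,s18,s7,s8} — reject; 4/4 del acc.
'888y': N↓-sim [12, 11, 9, 4, 3] end={s12,s18,s7} ∉↓L; 4/4 single-dels accept.
'8888': N↓-sim [12, 11, 9, 4, 3] end={s12,s18,s7} — reject; 4/4 deletions ∈↓L.
5 words, ⪯-incomp.

min(Σ*\↓L) = [y8, yyy, 88yy, 888y, 8888].


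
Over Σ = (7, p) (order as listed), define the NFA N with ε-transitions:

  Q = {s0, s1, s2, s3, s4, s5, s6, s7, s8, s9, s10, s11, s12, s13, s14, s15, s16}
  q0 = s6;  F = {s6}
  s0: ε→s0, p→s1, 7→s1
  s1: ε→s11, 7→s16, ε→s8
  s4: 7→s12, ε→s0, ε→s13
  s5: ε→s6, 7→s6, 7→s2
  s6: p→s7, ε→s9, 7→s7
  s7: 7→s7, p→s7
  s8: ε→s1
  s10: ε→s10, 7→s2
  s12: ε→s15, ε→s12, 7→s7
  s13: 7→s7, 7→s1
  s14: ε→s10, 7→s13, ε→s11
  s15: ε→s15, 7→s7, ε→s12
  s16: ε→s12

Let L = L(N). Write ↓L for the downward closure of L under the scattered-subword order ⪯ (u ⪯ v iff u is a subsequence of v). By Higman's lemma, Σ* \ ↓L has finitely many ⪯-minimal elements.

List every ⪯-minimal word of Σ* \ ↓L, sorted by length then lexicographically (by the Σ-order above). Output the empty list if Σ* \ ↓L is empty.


Antichain: [7, p].

|Q|=17, |F|=1, |δ|=32 (16 ε).
min D↑ (2 st, q0=0, F={1}): 0:7→1,p→1 1:7→1,p→1 [Hopcroft].
'7': run [3, 1] end={s7} ∉↓L; 1/1 del acc.
'p': |S_i|=[3, 1] end={s7} ∉↓L; 1/1 single-dels accept.
2 words, ⪯-incomp.


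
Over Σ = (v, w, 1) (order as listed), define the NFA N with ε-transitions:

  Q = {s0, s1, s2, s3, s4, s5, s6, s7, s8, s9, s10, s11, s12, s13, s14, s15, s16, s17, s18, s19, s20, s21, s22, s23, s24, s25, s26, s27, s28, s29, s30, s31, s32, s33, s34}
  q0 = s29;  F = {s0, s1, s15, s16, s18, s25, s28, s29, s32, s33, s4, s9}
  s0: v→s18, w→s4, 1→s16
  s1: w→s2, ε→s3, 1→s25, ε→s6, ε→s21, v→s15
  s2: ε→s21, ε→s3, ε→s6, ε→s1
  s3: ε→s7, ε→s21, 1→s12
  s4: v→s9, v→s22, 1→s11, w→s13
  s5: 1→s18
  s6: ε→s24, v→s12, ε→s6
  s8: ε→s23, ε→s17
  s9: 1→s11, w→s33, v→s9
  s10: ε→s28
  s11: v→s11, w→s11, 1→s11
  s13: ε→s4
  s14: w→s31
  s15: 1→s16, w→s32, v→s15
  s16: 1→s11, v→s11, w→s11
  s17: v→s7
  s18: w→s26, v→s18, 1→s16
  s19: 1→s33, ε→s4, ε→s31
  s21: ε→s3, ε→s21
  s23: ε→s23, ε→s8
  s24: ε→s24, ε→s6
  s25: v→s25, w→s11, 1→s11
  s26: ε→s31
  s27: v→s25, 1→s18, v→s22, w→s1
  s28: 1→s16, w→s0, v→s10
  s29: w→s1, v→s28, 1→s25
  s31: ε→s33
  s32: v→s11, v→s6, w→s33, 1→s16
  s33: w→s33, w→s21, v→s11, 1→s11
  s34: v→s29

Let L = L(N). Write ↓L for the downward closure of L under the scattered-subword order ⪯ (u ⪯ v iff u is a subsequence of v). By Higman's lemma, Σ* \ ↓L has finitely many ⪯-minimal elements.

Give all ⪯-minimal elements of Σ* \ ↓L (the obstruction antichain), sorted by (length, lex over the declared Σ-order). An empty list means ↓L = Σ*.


A = [1w, 11, v1v, vww1, wvwv].

|Q|=35, |F|=12, |δ|=78 (25 ε).
min D↑ (13 st, q0=0, F={7}): 0:v→1,w→2,1→3 1:v→1,w→4,1→5 2:v→6,w→2,1→3 3:v→3,w→7,1→7 4:v→8,w→9,1→5 5:v→7,w→7,1→7 6:v→6,w→10,1→5 7:v→7,w→7,1→7 8:v→8,w→11,1→5 9:v→12,w→9,1→7 10:v→7,w→11,1→5 11:v→7,w→11,1→7 12:v→12,w→11,1→7 [Hopcroft].
'1w': |S_i|=[25, 4, 1] end={s11} rej; 2/2 del acc.
'11': N↓-sim [25, 4, 1] end={s11} rej; 2/2 single-dels accept.
'v1v': N↓-sim [25, 22, 3, 1] end={s11} rej; 3/3 deletions ∈↓L.
'vww1': N↓-sim [25, 22, 18, 12, 2] end={s11,s12} rej; 4/4 single-dels accept.
'wvwv': N↓-sim [25, 22, 17, 12, 4] end={s11,s12,s24,s6} rej; 4/4 deletions ∈↓L.
5 obstructions.


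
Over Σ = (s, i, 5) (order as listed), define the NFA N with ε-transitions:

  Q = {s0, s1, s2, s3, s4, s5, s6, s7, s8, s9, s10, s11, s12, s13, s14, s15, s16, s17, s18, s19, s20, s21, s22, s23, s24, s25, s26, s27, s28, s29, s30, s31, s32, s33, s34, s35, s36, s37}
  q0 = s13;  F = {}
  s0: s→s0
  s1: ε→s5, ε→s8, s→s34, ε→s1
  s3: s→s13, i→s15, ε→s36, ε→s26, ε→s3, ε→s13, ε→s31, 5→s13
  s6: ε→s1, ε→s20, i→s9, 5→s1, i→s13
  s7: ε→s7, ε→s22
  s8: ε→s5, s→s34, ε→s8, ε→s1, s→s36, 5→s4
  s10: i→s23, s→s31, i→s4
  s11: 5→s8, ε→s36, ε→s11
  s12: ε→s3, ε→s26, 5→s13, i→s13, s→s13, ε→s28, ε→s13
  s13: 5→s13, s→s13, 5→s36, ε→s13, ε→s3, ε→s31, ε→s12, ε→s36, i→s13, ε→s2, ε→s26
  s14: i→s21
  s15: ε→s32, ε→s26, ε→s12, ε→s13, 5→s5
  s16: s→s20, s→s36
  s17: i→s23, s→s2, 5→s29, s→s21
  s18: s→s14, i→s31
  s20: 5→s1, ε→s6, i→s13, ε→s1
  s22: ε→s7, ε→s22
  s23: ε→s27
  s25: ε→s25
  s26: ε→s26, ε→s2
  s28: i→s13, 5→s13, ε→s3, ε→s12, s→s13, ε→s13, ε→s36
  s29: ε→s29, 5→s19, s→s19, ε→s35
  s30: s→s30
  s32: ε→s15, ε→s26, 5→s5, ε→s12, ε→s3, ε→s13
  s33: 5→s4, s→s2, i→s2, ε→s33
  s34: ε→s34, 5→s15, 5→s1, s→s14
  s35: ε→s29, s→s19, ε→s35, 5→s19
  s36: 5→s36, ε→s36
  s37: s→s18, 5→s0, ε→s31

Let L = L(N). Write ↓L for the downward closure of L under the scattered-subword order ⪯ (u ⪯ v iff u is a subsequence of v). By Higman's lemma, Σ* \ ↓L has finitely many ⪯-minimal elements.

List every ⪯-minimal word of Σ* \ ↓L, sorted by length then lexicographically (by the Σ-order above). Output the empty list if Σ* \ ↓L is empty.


|Q|=38, |F|=0, |δ|=109 (57 ε).
min D↑ (1 st, q0=0, F={0}): 0:s→0,i→0,5→0 [Hopcroft].
ε ∈ L(D↑) — L = ∅.

min(Σ*\↓L) = [ε].


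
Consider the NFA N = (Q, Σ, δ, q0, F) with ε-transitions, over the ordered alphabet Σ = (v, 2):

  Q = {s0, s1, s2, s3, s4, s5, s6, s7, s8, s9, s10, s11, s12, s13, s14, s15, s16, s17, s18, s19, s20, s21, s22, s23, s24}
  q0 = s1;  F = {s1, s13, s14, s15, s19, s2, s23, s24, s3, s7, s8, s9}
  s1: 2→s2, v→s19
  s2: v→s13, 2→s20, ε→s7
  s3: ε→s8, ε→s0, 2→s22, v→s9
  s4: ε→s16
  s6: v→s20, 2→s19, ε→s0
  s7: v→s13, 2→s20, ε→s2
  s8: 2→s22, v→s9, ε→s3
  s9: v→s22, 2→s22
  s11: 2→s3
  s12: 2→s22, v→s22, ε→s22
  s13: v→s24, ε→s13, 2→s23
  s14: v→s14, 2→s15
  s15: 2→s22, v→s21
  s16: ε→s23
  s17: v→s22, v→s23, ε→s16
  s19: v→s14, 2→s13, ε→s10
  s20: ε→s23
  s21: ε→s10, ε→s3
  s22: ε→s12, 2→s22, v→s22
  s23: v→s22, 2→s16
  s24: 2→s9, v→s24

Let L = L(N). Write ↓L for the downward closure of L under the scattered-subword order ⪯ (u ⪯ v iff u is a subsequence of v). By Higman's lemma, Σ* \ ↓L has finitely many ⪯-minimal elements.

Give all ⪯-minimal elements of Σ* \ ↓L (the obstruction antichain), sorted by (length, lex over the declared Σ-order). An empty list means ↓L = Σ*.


|Q|=25, |F|=12, |δ|=49 (16 ε).
min D↑ (11 st, q0=0, F={8}): 0:v→1,2→2 1:v→3,2→4 2:v→4,2→5 3:v→3,2→6 4:v→7,2→5 5:v→8,2→5 6:v→9,2→8 7:v→7,2→10 8:v→8,2→8 9:v→10,2→8 10:v→8,2→8 (ε-aug+det+¬).
'22v': run [19, 16, 6, 2] end={s12,s22} — reject; 3/3 single-dels accept.
'vv22': N↓-sim [19, 15, 11, 9, 2] end={s12,s22} rej; 4/4 del acc.
'vv2vvv': N↓-sim [19, 15, 11, 9, 8, 3, 2] end={s12,s22} — reject; 6/6 deletions ∈↓L.
3 minimals (antichain).

Antichain: [22v, vv22, vv2vvv].
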